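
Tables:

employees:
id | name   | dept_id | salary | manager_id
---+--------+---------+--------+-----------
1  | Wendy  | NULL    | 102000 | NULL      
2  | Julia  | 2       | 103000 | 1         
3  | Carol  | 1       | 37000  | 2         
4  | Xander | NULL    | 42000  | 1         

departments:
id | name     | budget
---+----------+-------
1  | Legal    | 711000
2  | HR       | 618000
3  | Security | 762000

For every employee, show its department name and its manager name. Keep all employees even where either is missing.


Two LEFT JOINs from the same base table employees: one to departments via dept_id, one to employees itself via manager_id. Both are LEFT so every employee is preserved.
Match against departments:
  - employee 1 (Wendy): dept_id=NULL, no match -> kept with NULL
  - employee 2 (Julia): dept_id=2 -> matches HR
  - employee 3 (Carol): dept_id=1 -> matches Legal
  - employee 4 (Xander): dept_id=NULL, no match -> kept with NULL
Match against employees (self):
  - employee 1 (Wendy): manager_id=NULL -> NULL
  - employee 2 (Julia): manager_id=1 -> Wendy
  - employee 3 (Carol): manager_id=2 -> Julia
  - employee 4 (Xander): manager_id=1 -> Wendy

SQL:
SELECT a.name, b.name AS department, c.name AS manager
FROM employees a
LEFT JOIN departments b ON a.dept_id = b.id
LEFT JOIN employees c ON a.manager_id = c.id

Result:
name   | department | manager
-------+------------+--------
Wendy  | NULL       | NULL   
Julia  | HR         | Wendy  
Carol  | Legal      | Julia  
Xander | NULL       | Wendy  


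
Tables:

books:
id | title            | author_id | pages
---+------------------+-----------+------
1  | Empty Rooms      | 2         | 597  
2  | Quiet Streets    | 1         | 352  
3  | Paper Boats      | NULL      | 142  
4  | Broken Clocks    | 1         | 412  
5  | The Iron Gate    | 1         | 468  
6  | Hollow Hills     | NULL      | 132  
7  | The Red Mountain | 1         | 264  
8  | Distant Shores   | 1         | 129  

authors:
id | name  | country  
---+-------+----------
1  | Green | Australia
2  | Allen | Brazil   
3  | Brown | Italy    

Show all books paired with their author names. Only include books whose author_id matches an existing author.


INNER JOIN keeps only books rows whose author_id matches an id in authors. Walk through each book:
  - book 1 (Empty Rooms): author_id=2 -> matches Allen
  - book 2 (Quiet Streets): author_id=1 -> matches Green
  - book 3 (Paper Boats): author_id=NULL, no match -> dropped
  - book 4 (Broken Clocks): author_id=1 -> matches Green
  - book 5 (The Iron Gate): author_id=1 -> matches Green
  - book 6 (Hollow Hills): author_id=NULL, no match -> dropped
  - book 7 (The Red Mountain): author_id=1 -> matches Green
  - book 8 (Distant Shores): author_id=1 -> matches Green
So 2 of 8 rows are dropped.

SQL:
SELECT a.title, b.name AS author
FROM books a
INNER JOIN authors b ON a.author_id = b.id

Result:
title            | author
-----------------+-------
Empty Rooms      | Allen 
Quiet Streets    | Green 
Broken Clocks    | Green 
The Iron Gate    | Green 
The Red Mountain | Green 
Distant Shores   | Green 


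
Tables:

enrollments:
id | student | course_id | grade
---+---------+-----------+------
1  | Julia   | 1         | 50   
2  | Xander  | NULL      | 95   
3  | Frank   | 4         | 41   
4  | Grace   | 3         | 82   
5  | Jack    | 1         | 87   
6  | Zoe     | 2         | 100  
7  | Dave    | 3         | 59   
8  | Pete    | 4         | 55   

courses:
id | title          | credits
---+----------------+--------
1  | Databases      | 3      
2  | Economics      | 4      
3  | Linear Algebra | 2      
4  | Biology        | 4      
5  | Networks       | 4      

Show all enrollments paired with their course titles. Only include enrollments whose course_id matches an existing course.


INNER JOIN keeps only enrollments rows whose course_id matches an id in courses. Walk through each enrollment:
  - enrollment 1 (Julia): course_id=1 -> matches Databases
  - enrollment 2 (Xander): course_id=NULL, no match -> dropped
  - enrollment 3 (Frank): course_id=4 -> matches Biology
  - enrollment 4 (Grace): course_id=3 -> matches Linear Algebra
  - enrollment 5 (Jack): course_id=1 -> matches Databases
  - enrollment 6 (Zoe): course_id=2 -> matches Economics
  - enrollment 7 (Dave): course_id=3 -> matches Linear Algebra
  - enrollment 8 (Pete): course_id=4 -> matches Biology
So 1 of 8 rows is dropped.

SQL:
SELECT a.student, b.title AS course
FROM enrollments a
INNER JOIN courses b ON a.course_id = b.id

Result:
student | course        
--------+---------------
Julia   | Databases     
Frank   | Biology       
Grace   | Linear Algebra
Jack    | Databases     
Zoe     | Economics     
Dave    | Linear Algebra
Pete    | Biology       


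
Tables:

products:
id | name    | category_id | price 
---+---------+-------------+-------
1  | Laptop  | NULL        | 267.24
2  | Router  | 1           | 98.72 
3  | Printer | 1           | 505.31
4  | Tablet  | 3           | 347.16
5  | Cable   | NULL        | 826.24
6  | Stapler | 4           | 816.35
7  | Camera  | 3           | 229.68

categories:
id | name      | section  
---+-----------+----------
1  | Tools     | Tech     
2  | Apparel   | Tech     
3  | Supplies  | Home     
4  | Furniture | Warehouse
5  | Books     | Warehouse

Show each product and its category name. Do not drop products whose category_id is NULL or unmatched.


LEFT JOIN keeps every row from products (the left table); where category_id has no match in categories, the category columns become NULL. Walk through each product:
  - product 1 (Laptop): category_id=NULL, no match -> kept with NULL
  - product 2 (Router): category_id=1 -> matches Tools
  - product 3 (Printer): category_id=1 -> matches Tools
  - product 4 (Tablet): category_id=3 -> matches Supplies
  - product 5 (Cable): category_id=NULL, no match -> kept with NULL
  - product 6 (Stapler): category_id=4 -> matches Furniture
  - product 7 (Camera): category_id=3 -> matches Supplies
All 7 rows appear; 2 have NULL category.

SQL:
SELECT a.name, b.name AS category
FROM products a
LEFT JOIN categories b ON a.category_id = b.id

Result:
name    | category 
--------+----------
Laptop  | NULL     
Router  | Tools    
Printer | Tools    
Tablet  | Supplies 
Cable   | NULL     
Stapler | Furniture
Camera  | Supplies 


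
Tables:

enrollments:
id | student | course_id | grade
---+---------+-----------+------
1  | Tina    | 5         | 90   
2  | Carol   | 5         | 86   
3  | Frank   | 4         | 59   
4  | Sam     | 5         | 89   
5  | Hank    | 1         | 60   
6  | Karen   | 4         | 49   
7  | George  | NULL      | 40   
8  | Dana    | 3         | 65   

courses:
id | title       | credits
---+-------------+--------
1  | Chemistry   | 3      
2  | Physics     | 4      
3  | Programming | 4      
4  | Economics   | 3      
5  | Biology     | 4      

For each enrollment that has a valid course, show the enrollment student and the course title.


INNER JOIN keeps only enrollments rows whose course_id matches an id in courses. Walk through each enrollment:
  - enrollment 1 (Tina): course_id=5 -> matches Biology
  - enrollment 2 (Carol): course_id=5 -> matches Biology
  - enrollment 3 (Frank): course_id=4 -> matches Economics
  - enrollment 4 (Sam): course_id=5 -> matches Biology
  - enrollment 5 (Hank): course_id=1 -> matches Chemistry
  - enrollment 6 (Karen): course_id=4 -> matches Economics
  - enrollment 7 (George): course_id=NULL, no match -> dropped
  - enrollment 8 (Dana): course_id=3 -> matches Programming
So 1 of 8 rows is dropped.

SQL:
SELECT a.student, b.title AS course
FROM enrollments a
INNER JOIN courses b ON a.course_id = b.id

Result:
student | course     
--------+------------
Tina    | Biology    
Carol   | Biology    
Frank   | Economics  
Sam     | Biology    
Hank    | Chemistry  
Karen   | Economics  
Dana    | Programming


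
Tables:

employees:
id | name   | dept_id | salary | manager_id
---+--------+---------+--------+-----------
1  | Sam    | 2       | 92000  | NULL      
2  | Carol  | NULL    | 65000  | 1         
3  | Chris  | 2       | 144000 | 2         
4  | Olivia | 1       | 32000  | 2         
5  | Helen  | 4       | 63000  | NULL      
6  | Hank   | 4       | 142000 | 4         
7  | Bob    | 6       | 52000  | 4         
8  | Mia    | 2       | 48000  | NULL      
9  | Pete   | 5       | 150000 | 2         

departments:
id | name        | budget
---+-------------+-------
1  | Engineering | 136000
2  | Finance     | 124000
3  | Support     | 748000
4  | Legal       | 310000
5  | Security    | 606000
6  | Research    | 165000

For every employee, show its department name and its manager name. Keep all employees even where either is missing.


Two LEFT JOINs from the same base table employees: one to departments via dept_id, one to employees itself via manager_id. Both are LEFT so every employee is preserved.
Match against departments:
  - employee 1 (Sam): dept_id=2 -> matches Finance
  - employee 2 (Carol): dept_id=NULL, no match -> kept with NULL
  - employee 3 (Chris): dept_id=2 -> matches Finance
  - employee 4 (Olivia): dept_id=1 -> matches Engineering
  - employee 5 (Helen): dept_id=4 -> matches Legal
  - employee 6 (Hank): dept_id=4 -> matches Legal
  - employee 7 (Bob): dept_id=6 -> matches Research
  - employee 8 (Mia): dept_id=2 -> matches Finance
  - employee 9 (Pete): dept_id=5 -> matches Security
Match against employees (self):
  - employee 1 (Sam): manager_id=NULL -> NULL
  - employee 2 (Carol): manager_id=1 -> Sam
  - employee 3 (Chris): manager_id=2 -> Carol
  - employee 4 (Olivia): manager_id=2 -> Carol
  - employee 5 (Helen): manager_id=NULL -> NULL
  - employee 6 (Hank): manager_id=4 -> Olivia
  - employee 7 (Bob): manager_id=4 -> Olivia
  - employee 8 (Mia): manager_id=NULL -> NULL
  - employee 9 (Pete): manager_id=2 -> Carol

SQL:
SELECT a.name, b.name AS department, c.name AS manager
FROM employees a
LEFT JOIN departments b ON a.dept_id = b.id
LEFT JOIN employees c ON a.manager_id = c.id

Result:
name   | department  | manager
-------+-------------+--------
Sam    | Finance     | NULL   
Carol  | NULL        | Sam    
Chris  | Finance     | Carol  
Olivia | Engineering | Carol  
Helen  | Legal       | NULL   
Hank   | Legal       | Olivia 
Bob    | Research    | Olivia 
Mia    | Finance     | NULL   
Pete   | Security    | Carol  


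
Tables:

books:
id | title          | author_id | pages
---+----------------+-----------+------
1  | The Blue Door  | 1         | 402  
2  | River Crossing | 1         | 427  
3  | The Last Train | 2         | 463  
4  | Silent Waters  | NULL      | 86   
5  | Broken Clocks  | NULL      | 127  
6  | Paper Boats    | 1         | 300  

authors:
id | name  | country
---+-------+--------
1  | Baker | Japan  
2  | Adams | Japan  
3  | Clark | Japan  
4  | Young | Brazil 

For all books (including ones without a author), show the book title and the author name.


LEFT JOIN keeps every row from books (the left table); where author_id has no match in authors, the author columns become NULL. Walk through each book:
  - book 1 (The Blue Door): author_id=1 -> matches Baker
  - book 2 (River Crossing): author_id=1 -> matches Baker
  - book 3 (The Last Train): author_id=2 -> matches Adams
  - book 4 (Silent Waters): author_id=NULL, no match -> kept with NULL
  - book 5 (Broken Clocks): author_id=NULL, no match -> kept with NULL
  - book 6 (Paper Boats): author_id=1 -> matches Baker
All 6 rows appear; 2 have NULL author.

SQL:
SELECT a.title, b.name AS author
FROM books a
LEFT JOIN authors b ON a.author_id = b.id

Result:
title          | author
---------------+-------
The Blue Door  | Baker 
River Crossing | Baker 
The Last Train | Adams 
Silent Waters  | NULL  
Broken Clocks  | NULL  
Paper Boats    | Baker 


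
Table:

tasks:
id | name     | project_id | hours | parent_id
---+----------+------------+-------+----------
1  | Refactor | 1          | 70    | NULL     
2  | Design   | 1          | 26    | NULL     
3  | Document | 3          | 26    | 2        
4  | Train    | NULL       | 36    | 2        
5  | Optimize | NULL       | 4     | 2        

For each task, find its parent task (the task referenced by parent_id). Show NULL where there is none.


This is a self-join: tasks is joined to a second copy of itself, matching each row's parent_id to another row's id. Use LEFT JOIN so rows with parent_id=NULL are kept.
  - task 1 (Refactor): parent_id=NULL -> NULL
  - task 2 (Design): parent_id=NULL -> NULL
  - task 3 (Document): parent_id=2 -> Design
  - task 4 (Train): parent_id=2 -> Design
  - task 5 (Optimize): parent_id=2 -> Design

SQL:
SELECT a.name AS item, b.name AS parent
FROM tasks a
LEFT JOIN tasks b ON a.parent_id = b.id

Result:
item     | parent
---------+-------
Refactor | NULL  
Design   | NULL  
Document | Design
Train    | Design
Optimize | Design


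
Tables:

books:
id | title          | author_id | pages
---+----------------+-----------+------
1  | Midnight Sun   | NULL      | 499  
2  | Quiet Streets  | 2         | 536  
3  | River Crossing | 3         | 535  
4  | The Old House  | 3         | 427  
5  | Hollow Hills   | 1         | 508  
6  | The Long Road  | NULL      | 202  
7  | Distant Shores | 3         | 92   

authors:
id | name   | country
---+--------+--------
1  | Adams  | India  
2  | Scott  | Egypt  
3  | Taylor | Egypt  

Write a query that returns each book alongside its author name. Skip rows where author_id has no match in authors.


INNER JOIN keeps only books rows whose author_id matches an id in authors. Walk through each book:
  - book 1 (Midnight Sun): author_id=NULL, no match -> dropped
  - book 2 (Quiet Streets): author_id=2 -> matches Scott
  - book 3 (River Crossing): author_id=3 -> matches Taylor
  - book 4 (The Old House): author_id=3 -> matches Taylor
  - book 5 (Hollow Hills): author_id=1 -> matches Adams
  - book 6 (The Long Road): author_id=NULL, no match -> dropped
  - book 7 (Distant Shores): author_id=3 -> matches Taylor
So 2 of 7 rows are dropped.

SQL:
SELECT a.title, b.name AS author
FROM books a
INNER JOIN authors b ON a.author_id = b.id

Result:
title          | author
---------------+-------
Quiet Streets  | Scott 
River Crossing | Taylor
The Old House  | Taylor
Hollow Hills   | Adams 
Distant Shores | Taylor


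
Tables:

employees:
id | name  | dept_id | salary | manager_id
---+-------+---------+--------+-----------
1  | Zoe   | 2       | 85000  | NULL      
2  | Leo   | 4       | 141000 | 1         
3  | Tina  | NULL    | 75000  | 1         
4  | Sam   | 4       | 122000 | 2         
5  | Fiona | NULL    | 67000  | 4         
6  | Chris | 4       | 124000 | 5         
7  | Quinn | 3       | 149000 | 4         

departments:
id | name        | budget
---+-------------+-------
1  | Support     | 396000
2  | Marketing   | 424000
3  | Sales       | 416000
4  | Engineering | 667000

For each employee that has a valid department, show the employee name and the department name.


INNER JOIN keeps only employees rows whose dept_id matches an id in departments. Walk through each employee:
  - employee 1 (Zoe): dept_id=2 -> matches Marketing
  - employee 2 (Leo): dept_id=4 -> matches Engineering
  - employee 3 (Tina): dept_id=NULL, no match -> dropped
  - employee 4 (Sam): dept_id=4 -> matches Engineering
  - employee 5 (Fiona): dept_id=NULL, no match -> dropped
  - employee 6 (Chris): dept_id=4 -> matches Engineering
  - employee 7 (Quinn): dept_id=3 -> matches Sales
So 2 of 7 rows are dropped.

SQL:
SELECT a.name, b.name AS department
FROM employees a
INNER JOIN departments b ON a.dept_id = b.id

Result:
name  | department 
------+------------
Zoe   | Marketing  
Leo   | Engineering
Sam   | Engineering
Chris | Engineering
Quinn | Sales      


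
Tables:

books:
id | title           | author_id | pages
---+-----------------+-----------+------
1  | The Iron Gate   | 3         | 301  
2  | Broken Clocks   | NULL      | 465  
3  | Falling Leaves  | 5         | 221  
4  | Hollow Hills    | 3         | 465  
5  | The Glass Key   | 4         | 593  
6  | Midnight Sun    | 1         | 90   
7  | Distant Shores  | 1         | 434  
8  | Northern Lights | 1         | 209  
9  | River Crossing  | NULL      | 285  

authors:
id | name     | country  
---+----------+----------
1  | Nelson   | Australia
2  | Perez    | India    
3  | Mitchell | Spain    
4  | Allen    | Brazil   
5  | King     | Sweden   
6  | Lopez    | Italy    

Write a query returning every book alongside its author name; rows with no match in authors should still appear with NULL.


LEFT JOIN keeps every row from books (the left table); where author_id has no match in authors, the author columns become NULL. Walk through each book:
  - book 1 (The Iron Gate): author_id=3 -> matches Mitchell
  - book 2 (Broken Clocks): author_id=NULL, no match -> kept with NULL
  - book 3 (Falling Leaves): author_id=5 -> matches King
  - book 4 (Hollow Hills): author_id=3 -> matches Mitchell
  - book 5 (The Glass Key): author_id=4 -> matches Allen
  - book 6 (Midnight Sun): author_id=1 -> matches Nelson
  - book 7 (Distant Shores): author_id=1 -> matches Nelson
  - book 8 (Northern Lights): author_id=1 -> matches Nelson
  - book 9 (River Crossing): author_id=NULL, no match -> kept with NULL
All 9 rows appear; 2 have NULL author.

SQL:
SELECT a.title, b.name AS author
FROM books a
LEFT JOIN authors b ON a.author_id = b.id

Result:
title           | author  
----------------+---------
The Iron Gate   | Mitchell
Broken Clocks   | NULL    
Falling Leaves  | King    
Hollow Hills    | Mitchell
The Glass Key   | Allen   
Midnight Sun    | Nelson  
Distant Shores  | Nelson  
Northern Lights | Nelson  
River Crossing  | NULL    


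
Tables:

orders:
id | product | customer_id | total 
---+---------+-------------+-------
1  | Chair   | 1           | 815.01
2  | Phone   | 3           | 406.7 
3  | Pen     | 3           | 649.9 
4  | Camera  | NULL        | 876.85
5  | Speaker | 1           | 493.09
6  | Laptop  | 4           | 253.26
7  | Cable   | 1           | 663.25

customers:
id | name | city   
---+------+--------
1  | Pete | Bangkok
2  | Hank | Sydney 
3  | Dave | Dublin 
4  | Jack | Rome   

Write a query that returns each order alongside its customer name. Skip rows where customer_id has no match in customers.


INNER JOIN keeps only orders rows whose customer_id matches an id in customers. Walk through each order:
  - order 1 (Chair): customer_id=1 -> matches Pete
  - order 2 (Phone): customer_id=3 -> matches Dave
  - order 3 (Pen): customer_id=3 -> matches Dave
  - order 4 (Camera): customer_id=NULL, no match -> dropped
  - order 5 (Speaker): customer_id=1 -> matches Pete
  - order 6 (Laptop): customer_id=4 -> matches Jack
  - order 7 (Cable): customer_id=1 -> matches Pete
So 1 of 7 rows is dropped.

SQL:
SELECT a.product, b.name AS customer
FROM orders a
INNER JOIN customers b ON a.customer_id = b.id

Result:
product | customer
--------+---------
Chair   | Pete    
Phone   | Dave    
Pen     | Dave    
Speaker | Pete    
Laptop  | Jack    
Cable   | Pete    


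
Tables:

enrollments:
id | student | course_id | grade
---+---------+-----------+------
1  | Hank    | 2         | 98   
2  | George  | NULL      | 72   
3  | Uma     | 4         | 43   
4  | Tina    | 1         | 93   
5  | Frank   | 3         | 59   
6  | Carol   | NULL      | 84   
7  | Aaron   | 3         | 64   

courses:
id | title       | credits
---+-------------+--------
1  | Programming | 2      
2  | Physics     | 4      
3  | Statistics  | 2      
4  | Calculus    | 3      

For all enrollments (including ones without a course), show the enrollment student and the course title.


LEFT JOIN keeps every row from enrollments (the left table); where course_id has no match in courses, the course columns become NULL. Walk through each enrollment:
  - enrollment 1 (Hank): course_id=2 -> matches Physics
  - enrollment 2 (George): course_id=NULL, no match -> kept with NULL
  - enrollment 3 (Uma): course_id=4 -> matches Calculus
  - enrollment 4 (Tina): course_id=1 -> matches Programming
  - enrollment 5 (Frank): course_id=3 -> matches Statistics
  - enrollment 6 (Carol): course_id=NULL, no match -> kept with NULL
  - enrollment 7 (Aaron): course_id=3 -> matches Statistics
All 7 rows appear; 2 have NULL course.

SQL:
SELECT a.student, b.title AS course
FROM enrollments a
LEFT JOIN courses b ON a.course_id = b.id

Result:
student | course     
--------+------------
Hank    | Physics    
George  | NULL       
Uma     | Calculus   
Tina    | Programming
Frank   | Statistics 
Carol   | NULL       
Aaron   | Statistics 


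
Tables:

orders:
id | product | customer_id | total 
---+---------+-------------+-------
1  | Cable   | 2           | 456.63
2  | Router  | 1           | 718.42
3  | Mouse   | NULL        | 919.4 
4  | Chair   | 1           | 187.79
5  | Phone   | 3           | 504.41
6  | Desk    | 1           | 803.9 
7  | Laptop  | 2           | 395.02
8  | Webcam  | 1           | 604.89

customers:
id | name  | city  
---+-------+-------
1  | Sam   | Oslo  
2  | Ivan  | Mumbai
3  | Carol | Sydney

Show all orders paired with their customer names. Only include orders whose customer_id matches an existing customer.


INNER JOIN keeps only orders rows whose customer_id matches an id in customers. Walk through each order:
  - order 1 (Cable): customer_id=2 -> matches Ivan
  - order 2 (Router): customer_id=1 -> matches Sam
  - order 3 (Mouse): customer_id=NULL, no match -> dropped
  - order 4 (Chair): customer_id=1 -> matches Sam
  - order 5 (Phone): customer_id=3 -> matches Carol
  - order 6 (Desk): customer_id=1 -> matches Sam
  - order 7 (Laptop): customer_id=2 -> matches Ivan
  - order 8 (Webcam): customer_id=1 -> matches Sam
So 1 of 8 rows is dropped.

SQL:
SELECT a.product, b.name AS customer
FROM orders a
INNER JOIN customers b ON a.customer_id = b.id

Result:
product | customer
--------+---------
Cable   | Ivan    
Router  | Sam     
Chair   | Sam     
Phone   | Carol   
Desk    | Sam     
Laptop  | Ivan    
Webcam  | Sam     


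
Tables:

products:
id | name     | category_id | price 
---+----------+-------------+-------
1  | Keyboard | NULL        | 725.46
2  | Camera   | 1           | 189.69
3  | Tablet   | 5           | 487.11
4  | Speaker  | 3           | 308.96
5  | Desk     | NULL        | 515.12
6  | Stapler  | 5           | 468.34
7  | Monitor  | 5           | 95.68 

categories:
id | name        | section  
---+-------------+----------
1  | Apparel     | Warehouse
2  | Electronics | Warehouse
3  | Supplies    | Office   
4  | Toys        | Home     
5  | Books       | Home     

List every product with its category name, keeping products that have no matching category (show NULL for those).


LEFT JOIN keeps every row from products (the left table); where category_id has no match in categories, the category columns become NULL. Walk through each product:
  - product 1 (Keyboard): category_id=NULL, no match -> kept with NULL
  - product 2 (Camera): category_id=1 -> matches Apparel
  - product 3 (Tablet): category_id=5 -> matches Books
  - product 4 (Speaker): category_id=3 -> matches Supplies
  - product 5 (Desk): category_id=NULL, no match -> kept with NULL
  - product 6 (Stapler): category_id=5 -> matches Books
  - product 7 (Monitor): category_id=5 -> matches Books
All 7 rows appear; 2 have NULL category.

SQL:
SELECT a.name, b.name AS category
FROM products a
LEFT JOIN categories b ON a.category_id = b.id

Result:
name     | category
---------+---------
Keyboard | NULL    
Camera   | Apparel 
Tablet   | Books   
Speaker  | Supplies
Desk     | NULL    
Stapler  | Books   
Monitor  | Books   


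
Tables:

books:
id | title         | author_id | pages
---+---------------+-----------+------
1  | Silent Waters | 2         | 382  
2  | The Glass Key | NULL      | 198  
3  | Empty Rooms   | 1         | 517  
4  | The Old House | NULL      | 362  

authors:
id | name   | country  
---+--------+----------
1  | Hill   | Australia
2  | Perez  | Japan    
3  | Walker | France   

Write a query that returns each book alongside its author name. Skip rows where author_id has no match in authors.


INNER JOIN keeps only books rows whose author_id matches an id in authors. Walk through each book:
  - book 1 (Silent Waters): author_id=2 -> matches Perez
  - book 2 (The Glass Key): author_id=NULL, no match -> dropped
  - book 3 (Empty Rooms): author_id=1 -> matches Hill
  - book 4 (The Old House): author_id=NULL, no match -> dropped
So 2 of 4 rows are dropped.

SQL:
SELECT a.title, b.name AS author
FROM books a
INNER JOIN authors b ON a.author_id = b.id

Result:
title         | author
--------------+-------
Silent Waters | Perez 
Empty Rooms   | Hill  


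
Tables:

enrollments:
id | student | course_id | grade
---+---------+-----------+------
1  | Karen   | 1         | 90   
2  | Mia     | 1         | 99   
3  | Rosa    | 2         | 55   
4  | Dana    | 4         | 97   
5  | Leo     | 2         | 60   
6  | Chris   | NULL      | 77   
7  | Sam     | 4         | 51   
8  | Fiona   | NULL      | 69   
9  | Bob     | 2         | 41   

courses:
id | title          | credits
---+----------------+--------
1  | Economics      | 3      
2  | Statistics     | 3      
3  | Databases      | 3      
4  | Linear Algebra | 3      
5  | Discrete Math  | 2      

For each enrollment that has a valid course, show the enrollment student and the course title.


INNER JOIN keeps only enrollments rows whose course_id matches an id in courses. Walk through each enrollment:
  - enrollment 1 (Karen): course_id=1 -> matches Economics
  - enrollment 2 (Mia): course_id=1 -> matches Economics
  - enrollment 3 (Rosa): course_id=2 -> matches Statistics
  - enrollment 4 (Dana): course_id=4 -> matches Linear Algebra
  - enrollment 5 (Leo): course_id=2 -> matches Statistics
  - enrollment 6 (Chris): course_id=NULL, no match -> dropped
  - enrollment 7 (Sam): course_id=4 -> matches Linear Algebra
  - enrollment 8 (Fiona): course_id=NULL, no match -> dropped
  - enrollment 9 (Bob): course_id=2 -> matches Statistics
So 2 of 9 rows are dropped.

SQL:
SELECT a.student, b.title AS course
FROM enrollments a
INNER JOIN courses b ON a.course_id = b.id

Result:
student | course        
--------+---------------
Karen   | Economics     
Mia     | Economics     
Rosa    | Statistics    
Dana    | Linear Algebra
Leo     | Statistics    
Sam     | Linear Algebra
Bob     | Statistics    


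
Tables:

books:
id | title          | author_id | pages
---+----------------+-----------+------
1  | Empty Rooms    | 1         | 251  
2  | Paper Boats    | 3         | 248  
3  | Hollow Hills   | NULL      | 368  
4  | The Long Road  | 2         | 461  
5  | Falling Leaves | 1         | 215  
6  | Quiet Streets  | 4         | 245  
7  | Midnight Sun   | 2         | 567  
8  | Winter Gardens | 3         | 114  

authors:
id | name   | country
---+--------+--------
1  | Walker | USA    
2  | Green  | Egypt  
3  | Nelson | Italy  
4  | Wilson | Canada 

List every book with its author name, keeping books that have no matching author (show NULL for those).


LEFT JOIN keeps every row from books (the left table); where author_id has no match in authors, the author columns become NULL. Walk through each book:
  - book 1 (Empty Rooms): author_id=1 -> matches Walker
  - book 2 (Paper Boats): author_id=3 -> matches Nelson
  - book 3 (Hollow Hills): author_id=NULL, no match -> kept with NULL
  - book 4 (The Long Road): author_id=2 -> matches Green
  - book 5 (Falling Leaves): author_id=1 -> matches Walker
  - book 6 (Quiet Streets): author_id=4 -> matches Wilson
  - book 7 (Midnight Sun): author_id=2 -> matches Green
  - book 8 (Winter Gardens): author_id=3 -> matches Nelson
All 8 rows appear; 1 has NULL author.

SQL:
SELECT a.title, b.name AS author
FROM books a
LEFT JOIN authors b ON a.author_id = b.id

Result:
title          | author
---------------+-------
Empty Rooms    | Walker
Paper Boats    | Nelson
Hollow Hills   | NULL  
The Long Road  | Green 
Falling Leaves | Walker
Quiet Streets  | Wilson
Midnight Sun   | Green 
Winter Gardens | Nelson


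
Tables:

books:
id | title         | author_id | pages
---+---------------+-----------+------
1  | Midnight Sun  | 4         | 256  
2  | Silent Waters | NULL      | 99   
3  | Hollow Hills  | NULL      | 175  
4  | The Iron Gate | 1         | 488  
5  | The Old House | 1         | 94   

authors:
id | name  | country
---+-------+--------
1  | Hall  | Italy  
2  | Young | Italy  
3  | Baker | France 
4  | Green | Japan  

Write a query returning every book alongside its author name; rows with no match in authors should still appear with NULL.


LEFT JOIN keeps every row from books (the left table); where author_id has no match in authors, the author columns become NULL. Walk through each book:
  - book 1 (Midnight Sun): author_id=4 -> matches Green
  - book 2 (Silent Waters): author_id=NULL, no match -> kept with NULL
  - book 3 (Hollow Hills): author_id=NULL, no match -> kept with NULL
  - book 4 (The Iron Gate): author_id=1 -> matches Hall
  - book 5 (The Old House): author_id=1 -> matches Hall
All 5 rows appear; 2 have NULL author.

SQL:
SELECT a.title, b.name AS author
FROM books a
LEFT JOIN authors b ON a.author_id = b.id

Result:
title         | author
--------------+-------
Midnight Sun  | Green 
Silent Waters | NULL  
Hollow Hills  | NULL  
The Iron Gate | Hall  
The Old House | Hall  


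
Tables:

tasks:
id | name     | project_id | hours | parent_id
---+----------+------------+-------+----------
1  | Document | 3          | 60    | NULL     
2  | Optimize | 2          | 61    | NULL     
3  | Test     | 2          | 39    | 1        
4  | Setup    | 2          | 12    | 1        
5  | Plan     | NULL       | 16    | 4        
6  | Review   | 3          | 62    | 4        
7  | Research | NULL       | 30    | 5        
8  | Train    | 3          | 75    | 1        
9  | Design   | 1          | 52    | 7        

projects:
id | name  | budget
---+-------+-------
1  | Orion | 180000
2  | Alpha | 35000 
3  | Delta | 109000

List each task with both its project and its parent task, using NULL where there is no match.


Two LEFT JOINs from the same base table tasks: one to projects via project_id, one to tasks itself via parent_id. Both are LEFT so every task is preserved.
Match against projects:
  - task 1 (Document): project_id=3 -> matches Delta
  - task 2 (Optimize): project_id=2 -> matches Alpha
  - task 3 (Test): project_id=2 -> matches Alpha
  - task 4 (Setup): project_id=2 -> matches Alpha
  - task 5 (Plan): project_id=NULL, no match -> kept with NULL
  - task 6 (Review): project_id=3 -> matches Delta
  - task 7 (Research): project_id=NULL, no match -> kept with NULL
  - task 8 (Train): project_id=3 -> matches Delta
  - task 9 (Design): project_id=1 -> matches Orion
Match against tasks (self):
  - task 1 (Document): parent_id=NULL -> NULL
  - task 2 (Optimize): parent_id=NULL -> NULL
  - task 3 (Test): parent_id=1 -> Document
  - task 4 (Setup): parent_id=1 -> Document
  - task 5 (Plan): parent_id=4 -> Setup
  - task 6 (Review): parent_id=4 -> Setup
  - task 7 (Research): parent_id=5 -> Plan
  - task 8 (Train): parent_id=1 -> Document
  - task 9 (Design): parent_id=7 -> Research

SQL:
SELECT a.name, b.name AS project, c.name AS parent
FROM tasks a
LEFT JOIN projects b ON a.project_id = b.id
LEFT JOIN tasks c ON a.parent_id = c.id

Result:
name     | project | parent  
---------+---------+---------
Document | Delta   | NULL    
Optimize | Alpha   | NULL    
Test     | Alpha   | Document
Setup    | Alpha   | Document
Plan     | NULL    | Setup   
Review   | Delta   | Setup   
Research | NULL    | Plan    
Train    | Delta   | Document
Design   | Orion   | Research


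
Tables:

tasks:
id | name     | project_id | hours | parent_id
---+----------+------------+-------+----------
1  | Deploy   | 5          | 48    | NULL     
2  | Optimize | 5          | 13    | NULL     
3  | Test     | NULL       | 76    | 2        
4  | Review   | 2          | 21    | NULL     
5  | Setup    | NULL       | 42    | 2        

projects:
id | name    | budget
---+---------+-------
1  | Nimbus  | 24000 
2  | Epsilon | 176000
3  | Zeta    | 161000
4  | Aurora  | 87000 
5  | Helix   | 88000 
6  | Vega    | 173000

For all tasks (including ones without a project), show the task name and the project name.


LEFT JOIN keeps every row from tasks (the left table); where project_id has no match in projects, the project columns become NULL. Walk through each task:
  - task 1 (Deploy): project_id=5 -> matches Helix
  - task 2 (Optimize): project_id=5 -> matches Helix
  - task 3 (Test): project_id=NULL, no match -> kept with NULL
  - task 4 (Review): project_id=2 -> matches Epsilon
  - task 5 (Setup): project_id=NULL, no match -> kept with NULL
All 5 rows appear; 2 have NULL project.

SQL:
SELECT a.name, b.name AS project
FROM tasks a
LEFT JOIN projects b ON a.project_id = b.id

Result:
name     | project
---------+--------
Deploy   | Helix  
Optimize | Helix  
Test     | NULL   
Review   | Epsilon
Setup    | NULL   


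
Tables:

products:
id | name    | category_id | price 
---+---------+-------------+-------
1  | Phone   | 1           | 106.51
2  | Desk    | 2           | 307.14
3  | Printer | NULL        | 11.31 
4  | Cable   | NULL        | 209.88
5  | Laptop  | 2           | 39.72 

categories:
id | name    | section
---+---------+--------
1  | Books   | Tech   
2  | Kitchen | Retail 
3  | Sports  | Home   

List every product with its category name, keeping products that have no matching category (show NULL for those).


LEFT JOIN keeps every row from products (the left table); where category_id has no match in categories, the category columns become NULL. Walk through each product:
  - product 1 (Phone): category_id=1 -> matches Books
  - product 2 (Desk): category_id=2 -> matches Kitchen
  - product 3 (Printer): category_id=NULL, no match -> kept with NULL
  - product 4 (Cable): category_id=NULL, no match -> kept with NULL
  - product 5 (Laptop): category_id=2 -> matches Kitchen
All 5 rows appear; 2 have NULL category.

SQL:
SELECT a.name, b.name AS category
FROM products a
LEFT JOIN categories b ON a.category_id = b.id

Result:
name    | category
--------+---------
Phone   | Books   
Desk    | Kitchen 
Printer | NULL    
Cable   | NULL    
Laptop  | Kitchen 


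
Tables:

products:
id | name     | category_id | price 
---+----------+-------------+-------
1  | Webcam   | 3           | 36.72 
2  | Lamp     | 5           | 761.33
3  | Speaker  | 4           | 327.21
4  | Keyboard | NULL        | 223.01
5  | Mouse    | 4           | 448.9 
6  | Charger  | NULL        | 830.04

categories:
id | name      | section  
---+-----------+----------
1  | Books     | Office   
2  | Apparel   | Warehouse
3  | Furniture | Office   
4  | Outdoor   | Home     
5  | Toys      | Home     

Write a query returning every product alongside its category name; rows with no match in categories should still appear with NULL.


LEFT JOIN keeps every row from products (the left table); where category_id has no match in categories, the category columns become NULL. Walk through each product:
  - product 1 (Webcam): category_id=3 -> matches Furniture
  - product 2 (Lamp): category_id=5 -> matches Toys
  - product 3 (Speaker): category_id=4 -> matches Outdoor
  - product 4 (Keyboard): category_id=NULL, no match -> kept with NULL
  - product 5 (Mouse): category_id=4 -> matches Outdoor
  - product 6 (Charger): category_id=NULL, no match -> kept with NULL
All 6 rows appear; 2 have NULL category.

SQL:
SELECT a.name, b.name AS category
FROM products a
LEFT JOIN categories b ON a.category_id = b.id

Result:
name     | category 
---------+----------
Webcam   | Furniture
Lamp     | Toys     
Speaker  | Outdoor  
Keyboard | NULL     
Mouse    | Outdoor  
Charger  | NULL     


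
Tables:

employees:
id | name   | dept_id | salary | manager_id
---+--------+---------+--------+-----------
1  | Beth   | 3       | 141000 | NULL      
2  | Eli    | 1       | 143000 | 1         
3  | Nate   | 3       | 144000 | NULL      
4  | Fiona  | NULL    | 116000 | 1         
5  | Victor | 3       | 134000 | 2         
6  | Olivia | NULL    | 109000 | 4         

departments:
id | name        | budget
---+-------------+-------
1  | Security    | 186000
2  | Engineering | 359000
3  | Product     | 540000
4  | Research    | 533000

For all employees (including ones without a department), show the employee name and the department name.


LEFT JOIN keeps every row from employees (the left table); where dept_id has no match in departments, the department columns become NULL. Walk through each employee:
  - employee 1 (Beth): dept_id=3 -> matches Product
  - employee 2 (Eli): dept_id=1 -> matches Security
  - employee 3 (Nate): dept_id=3 -> matches Product
  - employee 4 (Fiona): dept_id=NULL, no match -> kept with NULL
  - employee 5 (Victor): dept_id=3 -> matches Product
  - employee 6 (Olivia): dept_id=NULL, no match -> kept with NULL
All 6 rows appear; 2 have NULL department.

SQL:
SELECT a.name, b.name AS department
FROM employees a
LEFT JOIN departments b ON a.dept_id = b.id

Result:
name   | department
-------+-----------
Beth   | Product   
Eli    | Security  
Nate   | Product   
Fiona  | NULL      
Victor | Product   
Olivia | NULL      


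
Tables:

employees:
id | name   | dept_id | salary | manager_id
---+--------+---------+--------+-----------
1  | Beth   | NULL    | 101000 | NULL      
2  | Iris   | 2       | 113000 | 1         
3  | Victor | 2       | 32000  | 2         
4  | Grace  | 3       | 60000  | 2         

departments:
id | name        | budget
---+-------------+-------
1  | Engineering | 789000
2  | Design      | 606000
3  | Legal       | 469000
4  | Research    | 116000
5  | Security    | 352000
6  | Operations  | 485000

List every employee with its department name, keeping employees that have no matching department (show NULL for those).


LEFT JOIN keeps every row from employees (the left table); where dept_id has no match in departments, the department columns become NULL. Walk through each employee:
  - employee 1 (Beth): dept_id=NULL, no match -> kept with NULL
  - employee 2 (Iris): dept_id=2 -> matches Design
  - employee 3 (Victor): dept_id=2 -> matches Design
  - employee 4 (Grace): dept_id=3 -> matches Legal
All 4 rows appear; 1 has NULL department.

SQL:
SELECT a.name, b.name AS department
FROM employees a
LEFT JOIN departments b ON a.dept_id = b.id

Result:
name   | department
-------+-----------
Beth   | NULL      
Iris   | Design    
Victor | Design    
Grace  | Legal     


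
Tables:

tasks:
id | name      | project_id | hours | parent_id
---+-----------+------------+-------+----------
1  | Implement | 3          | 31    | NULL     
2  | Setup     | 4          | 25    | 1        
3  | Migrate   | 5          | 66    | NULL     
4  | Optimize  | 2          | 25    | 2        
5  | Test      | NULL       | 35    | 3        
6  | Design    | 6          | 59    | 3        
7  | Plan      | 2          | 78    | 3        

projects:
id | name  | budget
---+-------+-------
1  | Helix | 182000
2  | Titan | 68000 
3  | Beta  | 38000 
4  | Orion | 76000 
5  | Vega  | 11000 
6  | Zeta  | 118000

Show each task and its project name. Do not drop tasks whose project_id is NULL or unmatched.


LEFT JOIN keeps every row from tasks (the left table); where project_id has no match in projects, the project columns become NULL. Walk through each task:
  - task 1 (Implement): project_id=3 -> matches Beta
  - task 2 (Setup): project_id=4 -> matches Orion
  - task 3 (Migrate): project_id=5 -> matches Vega
  - task 4 (Optimize): project_id=2 -> matches Titan
  - task 5 (Test): project_id=NULL, no match -> kept with NULL
  - task 6 (Design): project_id=6 -> matches Zeta
  - task 7 (Plan): project_id=2 -> matches Titan
All 7 rows appear; 1 has NULL project.

SQL:
SELECT a.name, b.name AS project
FROM tasks a
LEFT JOIN projects b ON a.project_id = b.id

Result:
name      | project
----------+--------
Implement | Beta   
Setup     | Orion  
Migrate   | Vega   
Optimize  | Titan  
Test      | NULL   
Design    | Zeta   
Plan      | Titan  


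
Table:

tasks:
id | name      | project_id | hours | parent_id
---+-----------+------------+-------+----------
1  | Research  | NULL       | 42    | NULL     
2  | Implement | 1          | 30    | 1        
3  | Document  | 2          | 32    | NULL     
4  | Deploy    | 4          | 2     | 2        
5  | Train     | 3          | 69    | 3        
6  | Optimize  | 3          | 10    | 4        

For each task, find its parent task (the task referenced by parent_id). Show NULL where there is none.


This is a self-join: tasks is joined to a second copy of itself, matching each row's parent_id to another row's id. Use LEFT JOIN so rows with parent_id=NULL are kept.
  - task 1 (Research): parent_id=NULL -> NULL
  - task 2 (Implement): parent_id=1 -> Research
  - task 3 (Document): parent_id=NULL -> NULL
  - task 4 (Deploy): parent_id=2 -> Implement
  - task 5 (Train): parent_id=3 -> Document
  - task 6 (Optimize): parent_id=4 -> Deploy

SQL:
SELECT a.name AS item, b.name AS parent
FROM tasks a
LEFT JOIN tasks b ON a.parent_id = b.id

Result:
item      | parent   
----------+----------
Research  | NULL     
Implement | Research 
Document  | NULL     
Deploy    | Implement
Train     | Document 
Optimize  | Deploy   
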